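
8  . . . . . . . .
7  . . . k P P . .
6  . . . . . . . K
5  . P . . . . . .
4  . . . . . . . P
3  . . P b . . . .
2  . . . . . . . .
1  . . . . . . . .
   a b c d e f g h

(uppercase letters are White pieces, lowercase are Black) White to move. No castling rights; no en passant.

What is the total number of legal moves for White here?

White to move; king on h6.
In check: no.
Legal moves: Kg7, Kh5, Kg5, f8=Q, f8=R, f8=B, f8=N+, e8=Q+, e8=R, e8=B+, e8=N, b6, h5, c4.
Count: 14.

14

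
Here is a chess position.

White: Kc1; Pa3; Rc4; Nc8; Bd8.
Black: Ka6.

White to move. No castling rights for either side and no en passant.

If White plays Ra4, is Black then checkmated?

After Ra4: black king on a6; in check: yes, from the white rook on a4.
Black has 2 legal replies: Kb7, Kb5.
In check but a legal move exists → not checkmate.

no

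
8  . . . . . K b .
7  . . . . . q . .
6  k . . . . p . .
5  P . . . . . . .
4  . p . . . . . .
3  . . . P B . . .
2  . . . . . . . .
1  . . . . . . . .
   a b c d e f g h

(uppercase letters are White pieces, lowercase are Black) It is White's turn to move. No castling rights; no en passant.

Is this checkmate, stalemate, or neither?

White to move; white king on f8.
In check: yes, from the black queen on f7.
King squares — e7: attacked by Qf7; f7: attacked by Bg8; g7: attacked by Qf7; e8: attacked by Qf7; g8: attacked by Qf7.
Legal moves for White: none.
In check with no legal moves → checkmate.

checkmate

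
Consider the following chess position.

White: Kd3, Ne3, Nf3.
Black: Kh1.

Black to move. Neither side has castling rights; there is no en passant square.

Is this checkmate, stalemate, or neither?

Black to move; black king on h1.
In check: no.
King squares — g1: attacked by Nf3; g2: attacked by Ne3; h2: attacked by Nf3.
Legal moves for Black: none.
Not in check and no legal moves → stalemate.

stalemate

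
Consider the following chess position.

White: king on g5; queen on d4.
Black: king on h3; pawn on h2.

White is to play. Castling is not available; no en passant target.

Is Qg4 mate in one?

After Qg4: black king on h3; in check: yes, from the white queen on g4.
King squares — g2: attacked by Qg4; h2: own pawn; g3: attacked by Qg4; g4: attacked by Kg5; h4: attacked by Qg4.
Black has no legal moves → checkmate.

yes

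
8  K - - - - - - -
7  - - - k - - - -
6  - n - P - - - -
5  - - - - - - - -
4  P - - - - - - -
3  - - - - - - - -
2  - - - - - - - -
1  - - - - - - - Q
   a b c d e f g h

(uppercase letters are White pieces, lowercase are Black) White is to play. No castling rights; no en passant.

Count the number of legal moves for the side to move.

White to move; king on a8.
In check: yes, from the black knight on b6.
Legal moves: Kb8, Kb7, Ka7.
Count: 3.

3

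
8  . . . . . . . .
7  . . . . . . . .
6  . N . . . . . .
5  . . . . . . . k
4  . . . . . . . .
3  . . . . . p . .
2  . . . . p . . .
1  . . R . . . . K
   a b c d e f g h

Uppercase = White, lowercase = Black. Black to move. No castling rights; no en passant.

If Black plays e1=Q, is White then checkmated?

After e1=Q: white king on h1; in check: yes, from the black queen on e1.
White has 2 legal replies: Kh2, Rxe1.
In check but a legal move exists → not checkmate.

no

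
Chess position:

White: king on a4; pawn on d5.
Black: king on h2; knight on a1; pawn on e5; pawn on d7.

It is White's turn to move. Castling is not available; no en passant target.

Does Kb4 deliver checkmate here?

After Kb4: black king on h2; in check: no.
Black is not in check, so this cannot be checkmate.

no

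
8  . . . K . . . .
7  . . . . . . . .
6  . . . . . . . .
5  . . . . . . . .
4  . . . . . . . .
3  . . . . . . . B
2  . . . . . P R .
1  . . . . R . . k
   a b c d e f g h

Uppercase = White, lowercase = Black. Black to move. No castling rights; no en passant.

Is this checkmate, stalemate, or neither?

checkmate

Black to move; black king on h1.
In check: yes, from the white rook on e1.
King squares — g1: attacked by Re1; g2: attacked by Bh3; h2: attacked by Rg2.
Legal moves for Black: none.
In check with no legal moves → checkmate.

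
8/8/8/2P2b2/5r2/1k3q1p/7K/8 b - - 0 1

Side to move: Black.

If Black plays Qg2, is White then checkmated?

yes

After Qg2: white king on h2; in check: yes, from the black queen on g2.
King squares — g1: attacked by Qg2; h1: attacked by Qg2; g2: attacked by Ph3; g3: attacked by Qg2; h3: attacked by Qg2.
White has no legal moves → checkmate.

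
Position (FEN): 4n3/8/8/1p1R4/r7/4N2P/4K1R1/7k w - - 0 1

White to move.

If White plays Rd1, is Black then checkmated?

yes

After Rd1: black king on h1; in check: yes, from the white rook on d1.
King squares — g1: attacked by Rd1; g2: attacked by Ne3; h2: attacked by Rg2.
Black has no legal moves → checkmate.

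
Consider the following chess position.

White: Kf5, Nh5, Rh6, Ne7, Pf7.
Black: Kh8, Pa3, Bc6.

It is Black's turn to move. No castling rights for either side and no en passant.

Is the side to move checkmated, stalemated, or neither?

checkmate

Black to move; black king on h8.
In check: yes, from the white rook on h6.
King squares — g7: attacked by Nh5; h7: attacked by Rh6; g8: attacked by Ne7.
Legal moves for Black: none.
In check with no legal moves → checkmate.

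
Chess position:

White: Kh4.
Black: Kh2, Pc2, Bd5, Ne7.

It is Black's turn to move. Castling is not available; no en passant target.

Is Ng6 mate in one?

After Ng6: white king on h4; in check: yes, from the black knight on g6.
White has 3 legal replies: Kh5, Kg5, Kg4.
In check but a legal move exists → not checkmate.

no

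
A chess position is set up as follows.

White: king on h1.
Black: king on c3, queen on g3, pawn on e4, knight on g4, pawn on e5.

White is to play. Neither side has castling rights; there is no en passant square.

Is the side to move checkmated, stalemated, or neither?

White to move; white king on h1.
In check: no.
King squares — g1: attacked by Qg3; g2: attacked by Qg3; h2: attacked by Qg3.
Legal moves for White: none.
Not in check and no legal moves → stalemate.

stalemate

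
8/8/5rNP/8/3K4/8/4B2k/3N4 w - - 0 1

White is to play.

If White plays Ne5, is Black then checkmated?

After Ne5: black king on h2; in check: no.
Black is not in check, so this cannot be checkmate.

no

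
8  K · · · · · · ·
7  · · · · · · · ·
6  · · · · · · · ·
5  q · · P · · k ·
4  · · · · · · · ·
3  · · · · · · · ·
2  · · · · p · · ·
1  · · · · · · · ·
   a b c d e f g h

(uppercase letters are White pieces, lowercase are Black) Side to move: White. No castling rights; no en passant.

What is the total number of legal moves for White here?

2

White to move; king on a8.
In check: yes, from the black queen on a5.
Legal moves: Kb8, Kb7.
Count: 2.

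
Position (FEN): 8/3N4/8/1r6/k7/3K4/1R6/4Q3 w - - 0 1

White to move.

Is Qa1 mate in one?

yes

After Qa1: black king on a4; in check: yes, from the white queen on a1.
King squares — a3: attacked by Qa1; b3: attacked by Rb2; b4: attacked by Rb2; a5: attacked by Qa1; b5: own rook.
Black has no legal moves → checkmate.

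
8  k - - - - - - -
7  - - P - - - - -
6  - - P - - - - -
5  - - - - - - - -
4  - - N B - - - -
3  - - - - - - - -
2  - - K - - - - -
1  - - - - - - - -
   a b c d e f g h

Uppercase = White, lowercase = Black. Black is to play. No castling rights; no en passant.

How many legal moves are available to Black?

Black to move; king on a8.
In check: no.
Legal moves: none.
Count: 0.

0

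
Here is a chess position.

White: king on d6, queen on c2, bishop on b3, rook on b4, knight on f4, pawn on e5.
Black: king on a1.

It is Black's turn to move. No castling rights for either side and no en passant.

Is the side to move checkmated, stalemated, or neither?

stalemate

Black to move; black king on a1.
In check: no.
King squares — b1: attacked by Qc2; a2: attacked by Qc2; b2: attacked by Qc2.
Legal moves for Black: none.
Not in check and no legal moves → stalemate.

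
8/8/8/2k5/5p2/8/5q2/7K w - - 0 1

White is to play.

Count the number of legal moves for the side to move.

0

White to move; king on h1.
In check: no.
Legal moves: none.
Count: 0.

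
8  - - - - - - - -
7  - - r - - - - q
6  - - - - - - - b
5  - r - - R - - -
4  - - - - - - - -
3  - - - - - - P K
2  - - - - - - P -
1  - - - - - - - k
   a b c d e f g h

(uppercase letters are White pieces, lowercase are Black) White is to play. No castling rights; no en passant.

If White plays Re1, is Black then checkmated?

After Re1: black king on h1; in check: yes, from the white rook on e1.
King squares — g1: attacked by Re1; g2: attacked by Kh3; h2: attacked by Kh3.
Black has no legal moves → checkmate.

yes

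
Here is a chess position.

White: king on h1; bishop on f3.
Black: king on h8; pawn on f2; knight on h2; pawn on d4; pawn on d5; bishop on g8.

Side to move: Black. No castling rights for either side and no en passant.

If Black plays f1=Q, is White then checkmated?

After f1=Q: white king on h1; in check: yes, from the black queen on f1.
White has 1 legal reply: Kxh2.
In check but a legal move exists → not checkmate.

no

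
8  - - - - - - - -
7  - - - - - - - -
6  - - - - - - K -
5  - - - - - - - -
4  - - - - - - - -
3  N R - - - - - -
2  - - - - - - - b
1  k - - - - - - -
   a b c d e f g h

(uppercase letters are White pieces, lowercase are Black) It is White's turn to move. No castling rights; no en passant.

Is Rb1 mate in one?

After Rb1: black king on a1; in check: yes, from the white rook on b1.
Black has 1 legal reply: Ka2.
In check but a legal move exists → not checkmate.

no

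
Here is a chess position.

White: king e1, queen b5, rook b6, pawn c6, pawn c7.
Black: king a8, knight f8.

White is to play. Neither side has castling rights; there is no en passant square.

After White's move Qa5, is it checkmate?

After Qa5: black king on a8; in check: yes, from the white queen on a5.
King squares — a7: attacked by Qa5; b7: attacked by Rb6; b8: attacked by Rb6.
Black has no legal moves → checkmate.

yes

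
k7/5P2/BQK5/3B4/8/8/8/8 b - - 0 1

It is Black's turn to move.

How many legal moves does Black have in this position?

0

Black to move; king on a8.
In check: no.
Legal moves: none.
Count: 0.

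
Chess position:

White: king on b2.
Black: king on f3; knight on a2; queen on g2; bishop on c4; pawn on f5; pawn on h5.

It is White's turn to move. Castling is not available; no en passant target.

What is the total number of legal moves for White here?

White to move; king on b2.
In check: yes, from the black queen on g2.
Legal moves: Ka3, Kb1, Ka1.
Count: 3.

3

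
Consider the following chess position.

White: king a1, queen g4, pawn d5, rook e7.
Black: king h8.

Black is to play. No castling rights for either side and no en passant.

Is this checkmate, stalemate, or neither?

stalemate

Black to move; black king on h8.
In check: no.
King squares — g7: attacked by Qg4; h7: attacked by Re7; g8: attacked by Qg4.
Legal moves for Black: none.
Not in check and no legal moves → stalemate.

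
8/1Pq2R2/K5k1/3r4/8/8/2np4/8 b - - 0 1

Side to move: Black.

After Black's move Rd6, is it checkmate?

After Rd6: white king on a6; in check: yes, from the black rook on d6.
White has 2 legal replies: Ka7, Kb5.
In check but a legal move exists → not checkmate.

no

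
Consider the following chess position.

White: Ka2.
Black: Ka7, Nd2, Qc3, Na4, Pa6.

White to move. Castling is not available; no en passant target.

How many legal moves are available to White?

White to move; king on a2.
In check: no.
Legal moves: none.
Count: 0.

0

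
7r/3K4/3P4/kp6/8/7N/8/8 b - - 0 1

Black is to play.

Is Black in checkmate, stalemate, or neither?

Black to move; black king on a5.
In check: no.
Legal moves for Black: Rg8, Rf8, Re8, Rd8+, Rc8, Rb8, Ra8, Rh7+, Rh6, Rh5, Rh4, Rxh3, Kb6, Ka6, Kb4, Ka4, b4.
Black has 17 legal moves and is not in check → neither.

neither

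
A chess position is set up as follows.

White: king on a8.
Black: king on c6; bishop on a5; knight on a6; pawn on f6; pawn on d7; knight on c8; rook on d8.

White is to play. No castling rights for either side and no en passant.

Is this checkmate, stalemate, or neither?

White to move; white king on a8.
In check: no.
King squares — a7: attacked by Nc8; b7: attacked by Kc6; b8: attacked by Na6.
Legal moves for White: none.
Not in check and no legal moves → stalemate.

stalemate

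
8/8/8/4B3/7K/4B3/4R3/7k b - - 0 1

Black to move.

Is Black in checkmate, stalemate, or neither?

stalemate

Black to move; black king on h1.
In check: no.
King squares — g1: attacked by Be3; g2: attacked by Re2; h2: attacked by Re2.
Legal moves for Black: none.
Not in check and no legal moves → stalemate.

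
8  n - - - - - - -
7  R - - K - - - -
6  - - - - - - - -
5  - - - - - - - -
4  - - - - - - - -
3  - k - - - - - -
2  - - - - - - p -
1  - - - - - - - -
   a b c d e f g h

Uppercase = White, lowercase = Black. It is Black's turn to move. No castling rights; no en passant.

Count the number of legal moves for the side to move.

Black to move; king on b3.
In check: no.
Legal moves: Nc7, Nb6+, Kc4, Kb4, Kc3, Kc2, Kb2, g1=Q, g1=R, g1=B, g1=N.
Count: 11.

11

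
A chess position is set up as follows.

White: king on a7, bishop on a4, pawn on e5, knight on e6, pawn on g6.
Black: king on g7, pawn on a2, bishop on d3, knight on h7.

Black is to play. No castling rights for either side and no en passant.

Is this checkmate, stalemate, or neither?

Black to move; black king on g7.
In check: yes, from the white knight on e6.
King squares — f6: attacked by Pe5; g6: available; h6: available; f7: attacked by Pg6; h7: own knight; f8: attacked by Ne6; g8: available; h8: available.
Legal moves for Black: Kh8, Kg8, Kh6, Kxg6.
Black is in check but has 4 legal moves → neither.

neither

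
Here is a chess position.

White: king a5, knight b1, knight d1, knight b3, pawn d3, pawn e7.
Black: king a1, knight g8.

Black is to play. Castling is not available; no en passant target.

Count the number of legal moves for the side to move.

Black to move; king on a1.
In check: yes, from the white knight on b3.
Legal moves: Ka2, Kxb1.
Count: 2.

2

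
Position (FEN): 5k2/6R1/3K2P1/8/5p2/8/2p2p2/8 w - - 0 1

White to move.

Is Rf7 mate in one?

After Rf7: black king on f8; in check: yes, from the white rook on f7.
Black has 2 legal replies: Kg8, Ke8.
In check but a legal move exists → not checkmate.

no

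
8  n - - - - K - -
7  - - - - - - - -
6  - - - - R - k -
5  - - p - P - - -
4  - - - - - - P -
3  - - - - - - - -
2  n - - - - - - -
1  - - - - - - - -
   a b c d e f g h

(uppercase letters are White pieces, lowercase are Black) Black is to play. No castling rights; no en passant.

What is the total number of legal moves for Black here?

2

Black to move; king on g6.
In check: yes, from the white rook on e6.
Legal moves: Kh7, Kg5.
Count: 2.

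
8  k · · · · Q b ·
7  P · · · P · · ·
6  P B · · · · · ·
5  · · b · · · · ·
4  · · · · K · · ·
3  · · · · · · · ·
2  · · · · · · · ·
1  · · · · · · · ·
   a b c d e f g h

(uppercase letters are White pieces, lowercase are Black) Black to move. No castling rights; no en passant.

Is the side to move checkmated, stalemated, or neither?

Black to move; black king on a8.
In check: yes, from the white queen on f8.
King squares — a7: attacked by Bb6; b7: attacked by Pa6; b8: attacked by Pa7.
Legal moves for Black: none.
In check with no legal moves → checkmate.

checkmate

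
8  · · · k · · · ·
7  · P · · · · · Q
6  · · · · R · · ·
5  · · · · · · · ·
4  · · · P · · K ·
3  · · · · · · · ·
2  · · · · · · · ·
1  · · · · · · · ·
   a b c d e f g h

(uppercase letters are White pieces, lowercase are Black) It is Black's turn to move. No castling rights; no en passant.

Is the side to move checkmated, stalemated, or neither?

stalemate

Black to move; black king on d8.
In check: no.
King squares — c7: attacked by Qh7; d7: attacked by Qh7; e7: attacked by Re6; c8: attacked by Pb7; e8: attacked by Re6.
Legal moves for Black: none.
Not in check and no legal moves → stalemate.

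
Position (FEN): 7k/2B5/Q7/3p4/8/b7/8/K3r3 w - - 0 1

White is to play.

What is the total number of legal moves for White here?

1

White to move; king on a1.
In check: yes, from the black rook on e1.
Legal moves: Ka2.
Count: 1.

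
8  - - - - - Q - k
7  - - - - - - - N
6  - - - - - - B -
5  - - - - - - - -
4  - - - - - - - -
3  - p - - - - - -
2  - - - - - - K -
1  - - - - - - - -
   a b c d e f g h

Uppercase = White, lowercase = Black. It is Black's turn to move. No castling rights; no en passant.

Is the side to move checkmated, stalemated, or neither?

checkmate

Black to move; black king on h8.
In check: yes, from the white queen on f8.
King squares — g7: attacked by Qf8; h7: attacked by Bg6; g8: attacked by Qf8.
Legal moves for Black: none.
In check with no legal moves → checkmate.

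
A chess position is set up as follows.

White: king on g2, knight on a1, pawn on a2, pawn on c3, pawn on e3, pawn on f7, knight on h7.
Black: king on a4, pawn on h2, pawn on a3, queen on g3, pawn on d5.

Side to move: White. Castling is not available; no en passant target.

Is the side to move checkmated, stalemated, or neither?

neither

White to move; white king on g2.
In check: yes, from the black queen on g3.
King squares — f1: available; g1: attacked by Ph2; h1: available; f2: attacked by Qg3; h2: attacked by Qg3; f3: attacked by Qg3; g3: available; h3: attacked by Qg3.
Legal moves for White: Kxg3, Kh1, Kf1.
White is in check but has 3 legal moves → neither.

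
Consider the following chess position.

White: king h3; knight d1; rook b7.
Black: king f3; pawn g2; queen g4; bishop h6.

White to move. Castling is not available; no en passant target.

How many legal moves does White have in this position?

1

White to move; king on h3.
In check: yes, from the black queen on g4.
Legal moves: Kh2.
Count: 1.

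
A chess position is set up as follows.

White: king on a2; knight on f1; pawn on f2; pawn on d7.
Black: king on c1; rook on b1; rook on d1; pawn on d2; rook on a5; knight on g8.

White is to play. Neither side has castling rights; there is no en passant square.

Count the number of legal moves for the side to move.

0

White to move; king on a2.
In check: yes, from the black rook on a5.
Legal moves: none.
Count: 0.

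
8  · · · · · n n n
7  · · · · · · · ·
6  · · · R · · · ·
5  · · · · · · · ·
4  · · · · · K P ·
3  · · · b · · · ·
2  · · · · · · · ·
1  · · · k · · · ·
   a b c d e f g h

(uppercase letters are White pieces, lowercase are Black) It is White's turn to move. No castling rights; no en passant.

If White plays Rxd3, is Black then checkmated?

no

After Rxd3: black king on d1; in check: yes, from the white rook on d3.
Black has 4 legal replies: Ke2, Kc2, Ke1, Kc1.
In check but a legal move exists → not checkmate.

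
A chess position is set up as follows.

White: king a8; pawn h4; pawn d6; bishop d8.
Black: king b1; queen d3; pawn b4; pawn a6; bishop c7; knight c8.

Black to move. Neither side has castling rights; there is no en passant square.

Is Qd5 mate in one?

After Qd5: white king on a8; in check: yes, from the black queen on d5.
King squares — a7: attacked by Nc8; b7: attacked by Qd5; b8: attacked by Bc7.
White has no legal moves → checkmate.

yes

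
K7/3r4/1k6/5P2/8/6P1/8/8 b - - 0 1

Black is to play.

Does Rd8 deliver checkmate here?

After Rd8: white king on a8; in check: yes, from the black rook on d8.
King squares — a7: attacked by Kb6; b7: attacked by Kb6; b8: attacked by Rd8.
White has no legal moves → checkmate.

yes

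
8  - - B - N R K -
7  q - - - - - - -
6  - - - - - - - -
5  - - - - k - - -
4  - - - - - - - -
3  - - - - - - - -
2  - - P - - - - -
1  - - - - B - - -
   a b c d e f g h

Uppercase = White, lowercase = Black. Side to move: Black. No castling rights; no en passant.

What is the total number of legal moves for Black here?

Black to move; king on e5.
In check: no.
Legal moves: Qb8, Qa8, Qh7+, Qg7+, Qf7+, Qe7, Qd7, Qc7, Qb7, Qb6, Qa6, Qc5, Qa5, Qd4, Qa4, Qe3, Qa3, Qf2, Qa2+, Qg1+, Qa1, Kd5, Ke4, Kd4.
Count: 24.

24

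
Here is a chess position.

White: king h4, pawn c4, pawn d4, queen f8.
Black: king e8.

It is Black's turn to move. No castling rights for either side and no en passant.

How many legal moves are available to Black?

Black to move; king on e8.
In check: yes, from the white queen on f8.
Legal moves: Kxf8, Kd7.
Count: 2.

2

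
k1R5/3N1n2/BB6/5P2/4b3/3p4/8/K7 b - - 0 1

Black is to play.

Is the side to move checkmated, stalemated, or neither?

checkmate

Black to move; black king on a8.
In check: yes, from the white rook on c8.
King squares — a7: attacked by Bb6; b7: attacked by Ba6; b8: attacked by Nd7.
Legal moves for Black: none.
In check with no legal moves → checkmate.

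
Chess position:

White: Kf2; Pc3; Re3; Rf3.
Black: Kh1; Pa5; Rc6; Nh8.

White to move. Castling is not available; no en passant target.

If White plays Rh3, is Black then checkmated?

yes

After Rh3: black king on h1; in check: yes, from the white rook on h3.
King squares — g1: attacked by Kf2; g2: attacked by Kf2; h2: attacked by Rh3.
Black has no legal moves → checkmate.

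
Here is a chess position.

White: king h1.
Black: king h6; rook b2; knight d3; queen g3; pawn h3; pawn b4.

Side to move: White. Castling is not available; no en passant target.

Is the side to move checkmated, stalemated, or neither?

stalemate

White to move; white king on h1.
In check: no.
King squares — g1: attacked by Qg3; g2: attacked by Rb2; h2: attacked by Rb2.
Legal moves for White: none.
Not in check and no legal moves → stalemate.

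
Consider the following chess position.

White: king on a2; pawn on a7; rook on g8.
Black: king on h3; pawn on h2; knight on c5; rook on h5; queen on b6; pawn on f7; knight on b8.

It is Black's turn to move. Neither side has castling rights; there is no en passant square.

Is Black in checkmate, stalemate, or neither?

Black to move; black king on h3.
In check: no.
Legal moves for Black include: Nbd7, Nc6, Nba6, Qd8, Qc7, Qb7, Qxa7+, Qh6, Qg6, Qf6, Qe6+, Qd6, Qc6, Qa6+, Qb5, Qa5+, Qb4, Qb3+, ... (list truncated; more exist).
Black has legal moves and is not in check → neither.

neither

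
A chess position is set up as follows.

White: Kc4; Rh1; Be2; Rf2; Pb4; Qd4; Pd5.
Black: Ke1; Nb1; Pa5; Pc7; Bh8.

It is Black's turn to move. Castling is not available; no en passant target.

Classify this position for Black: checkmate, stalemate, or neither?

checkmate

Black to move; black king on e1.
In check: yes, from the white rook on h1.
King squares — d1: attacked by Rh1; f1: attacked by Rh1; d2: attacked by Qd4; e2: attacked by Rf2; f2: attacked by Qd4.
Legal moves for Black: none.
In check with no legal moves → checkmate.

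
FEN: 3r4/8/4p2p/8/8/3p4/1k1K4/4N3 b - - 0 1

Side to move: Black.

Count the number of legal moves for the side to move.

18

Black to move; king on b2.
In check: no.
Legal moves: Rh8, Rg8, Rf8, Re8, Rc8, Rb8, Ra8, Rd7, Rd6, Rd5, Rd4, Kb3, Ka3, Ka2, Kb1, Ka1, h5, e5.
Count: 18.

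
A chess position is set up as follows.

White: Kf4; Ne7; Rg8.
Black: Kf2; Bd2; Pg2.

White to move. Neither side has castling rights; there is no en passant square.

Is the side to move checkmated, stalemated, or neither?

White to move; white king on f4.
In check: yes, from the black bishop on d2.
King squares — e3: attacked by Bd2; f3: attacked by Kf2; g3: attacked by Kf2; e4: available; g4: available; e5: available; f5: available; g5: attacked by Bd2.
Legal moves for White: Kf5, Ke5, Kg4, Ke4.
White is in check but has 4 legal moves → neither.

neither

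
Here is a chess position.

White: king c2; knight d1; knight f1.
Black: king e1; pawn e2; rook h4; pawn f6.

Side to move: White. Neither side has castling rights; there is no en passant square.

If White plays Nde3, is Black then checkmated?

no

After Nde3: black king on e1; in check: no.
Black is not in check, so this cannot be checkmate.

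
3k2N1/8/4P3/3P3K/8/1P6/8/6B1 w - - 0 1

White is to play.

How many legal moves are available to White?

White to move; king on h5.
In check: no.
Legal moves: Ne7, Nh6, Nf6, Kh6, Kg6, Kg5, Kh4, Kg4, Ba7, Bb6+, Bc5, Bd4, Be3, Bh2, Bf2, e7+, d6, b4.
Count: 18.

18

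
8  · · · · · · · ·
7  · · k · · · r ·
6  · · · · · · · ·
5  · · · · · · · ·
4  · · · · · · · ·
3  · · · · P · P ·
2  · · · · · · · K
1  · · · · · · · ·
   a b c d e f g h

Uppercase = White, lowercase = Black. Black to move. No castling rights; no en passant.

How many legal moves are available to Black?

17

Black to move; king on c7.
In check: no.
Legal moves: Rg8, Rh7+, Rf7, Re7, Rd7, Rg6, Rg5, Rg4, Rxg3, Kd8, Kc8, Kb8, Kd7, Kb7, Kd6, Kc6, Kb6.
Count: 17.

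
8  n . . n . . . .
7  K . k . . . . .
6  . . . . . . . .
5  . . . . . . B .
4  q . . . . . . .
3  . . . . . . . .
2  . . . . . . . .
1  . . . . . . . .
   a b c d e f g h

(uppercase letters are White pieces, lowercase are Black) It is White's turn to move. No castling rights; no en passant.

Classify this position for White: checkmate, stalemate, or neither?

checkmate

White to move; white king on a7.
In check: yes, from the black queen on a4.
King squares — a6: attacked by Qa4; b6: attacked by Kc7; b7: attacked by Kc7; a8: attacked by Qa4; b8: attacked by Kc7.
Legal moves for White: none.
In check with no legal moves → checkmate.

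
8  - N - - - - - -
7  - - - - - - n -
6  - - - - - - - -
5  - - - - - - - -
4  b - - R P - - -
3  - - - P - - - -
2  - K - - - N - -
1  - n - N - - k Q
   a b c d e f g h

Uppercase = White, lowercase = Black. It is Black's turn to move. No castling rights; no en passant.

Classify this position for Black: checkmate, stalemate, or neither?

Black to move; black king on g1.
In check: yes, from the white queen on h1.
King squares — f1: attacked by Qh1; h1: attacked by Nf2; f2: attacked by Nd1; g2: attacked by Qh1; h2: attacked by Qh1.
Legal moves for Black: none.
In check with no legal moves → checkmate.

checkmate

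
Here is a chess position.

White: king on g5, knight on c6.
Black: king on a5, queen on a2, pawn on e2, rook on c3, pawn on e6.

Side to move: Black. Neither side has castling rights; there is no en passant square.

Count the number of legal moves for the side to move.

Black to move; king on a5.
In check: yes, from the white knight on c6.
Legal moves: Kb6, Ka6, Kb5, Ka4, Rxc6.
Count: 5.

5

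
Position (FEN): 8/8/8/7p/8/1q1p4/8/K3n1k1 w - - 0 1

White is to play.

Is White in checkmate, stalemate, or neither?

stalemate

White to move; white king on a1.
In check: no.
King squares — b1: attacked by Qb3; a2: attacked by Qb3; b2: attacked by Qb3.
Legal moves for White: none.
Not in check and no legal moves → stalemate.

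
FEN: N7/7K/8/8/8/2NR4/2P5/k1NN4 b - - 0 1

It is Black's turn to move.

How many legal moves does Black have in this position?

Black to move; king on a1.
In check: no.
Legal moves: none.
Count: 0.

0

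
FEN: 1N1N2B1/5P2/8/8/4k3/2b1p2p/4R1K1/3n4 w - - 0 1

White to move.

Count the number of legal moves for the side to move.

White to move; king on g2.
In check: yes, from the black pawn on h3.
Legal moves: Kxh3, Kg3, Kh2, Kh1, Kg1, Kf1.
Count: 6.

6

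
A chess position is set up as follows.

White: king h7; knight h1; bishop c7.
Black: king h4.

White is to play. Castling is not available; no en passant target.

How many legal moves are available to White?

White to move; king on h7.
In check: no.
Legal moves: Kh8, Kg8, Kg7, Kh6, Kg6, Bd8+, Bb8, Bd6, Bb6, Be5, Ba5, Bf4, Bg3+, Bh2, Ng3, Nf2.
Count: 16.

16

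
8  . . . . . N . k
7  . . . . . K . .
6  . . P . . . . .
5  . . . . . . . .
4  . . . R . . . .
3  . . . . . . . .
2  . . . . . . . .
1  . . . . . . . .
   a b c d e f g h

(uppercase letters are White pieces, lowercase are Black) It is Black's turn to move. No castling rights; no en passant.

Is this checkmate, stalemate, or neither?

stalemate

Black to move; black king on h8.
In check: no.
King squares — g7: attacked by Kf7; h7: attacked by Nf8; g8: attacked by Kf7.
Legal moves for Black: none.
Not in check and no legal moves → stalemate.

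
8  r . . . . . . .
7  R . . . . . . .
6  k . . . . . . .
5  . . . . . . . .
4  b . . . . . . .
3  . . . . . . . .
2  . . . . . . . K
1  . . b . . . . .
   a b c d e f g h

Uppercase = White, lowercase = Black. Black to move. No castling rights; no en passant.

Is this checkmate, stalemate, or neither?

neither

Black to move; black king on a6.
In check: yes, from the white rook on a7.
King squares — a5: attacked by Ra7; b5: available; b6: available; a7: available; b7: attacked by Ra7.
Legal moves for Black: Kxa7, Kb6, Kb5, Rxa7.
Black is in check but has 4 legal moves → neither.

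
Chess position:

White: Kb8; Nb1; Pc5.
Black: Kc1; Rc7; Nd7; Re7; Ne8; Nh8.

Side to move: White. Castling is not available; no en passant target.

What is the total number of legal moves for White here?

1

White to move; king on b8.
In check: yes, from the black knight on d7.
Legal moves: Ka8.
Count: 1.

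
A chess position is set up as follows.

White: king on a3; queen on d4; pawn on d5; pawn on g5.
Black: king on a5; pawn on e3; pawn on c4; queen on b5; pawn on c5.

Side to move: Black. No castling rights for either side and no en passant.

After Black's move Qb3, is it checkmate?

After Qb3: white king on a3; in check: yes, from the black queen on b3.
King squares — a2: attacked by Qb3; b2: attacked by Qb3; b3: attacked by Pc4; a4: attacked by Qb3; b4: attacked by Qb3.
White has no legal moves → checkmate.

yes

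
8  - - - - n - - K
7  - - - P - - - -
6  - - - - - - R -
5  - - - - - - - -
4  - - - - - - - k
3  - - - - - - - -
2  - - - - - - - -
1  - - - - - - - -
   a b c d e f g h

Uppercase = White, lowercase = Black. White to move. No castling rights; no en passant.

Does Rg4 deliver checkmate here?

After Rg4: black king on h4; in check: yes, from the white rook on g4.
Black has 3 legal replies: Kh5, Kxg4, Kh3.
In check but a legal move exists → not checkmate.

no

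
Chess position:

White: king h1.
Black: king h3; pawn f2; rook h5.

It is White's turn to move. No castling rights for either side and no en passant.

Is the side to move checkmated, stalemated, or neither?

White to move; white king on h1.
In check: no.
King squares — g1: attacked by Pf2; g2: attacked by Kh3; h2: attacked by Kh3.
Legal moves for White: none.
Not in check and no legal moves → stalemate.

stalemate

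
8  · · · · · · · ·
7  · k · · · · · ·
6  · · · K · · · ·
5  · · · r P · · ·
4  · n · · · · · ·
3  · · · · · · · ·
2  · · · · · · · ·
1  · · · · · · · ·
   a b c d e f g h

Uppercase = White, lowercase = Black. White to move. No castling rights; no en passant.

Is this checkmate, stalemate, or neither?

neither

White to move; white king on d6.
In check: yes, from the black rook on d5.
King squares — c5: attacked by Rd5; d5: attacked by Nb4; e5: own pawn; c6: attacked by Nb4; e6: available; c7: attacked by Kb7; d7: attacked by Rd5; e7: available.
Legal moves for White: Ke7, Ke6.
White is in check but has 2 legal moves → neither.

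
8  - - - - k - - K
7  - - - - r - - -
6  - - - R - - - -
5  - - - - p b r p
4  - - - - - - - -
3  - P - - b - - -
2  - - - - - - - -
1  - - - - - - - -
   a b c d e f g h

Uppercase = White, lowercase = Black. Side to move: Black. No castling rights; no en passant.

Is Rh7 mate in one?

yes

After Rh7: white king on h8; in check: yes, from the black rook on h7.
King squares — g7: attacked by Rg5; h7: attacked by Bf5; g8: attacked by Rg5.
White has no legal moves → checkmate.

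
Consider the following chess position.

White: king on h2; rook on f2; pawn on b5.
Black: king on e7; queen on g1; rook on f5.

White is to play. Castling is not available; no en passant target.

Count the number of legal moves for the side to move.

White to move; king on h2.
In check: yes, from the black queen on g1.
Legal moves: Kh3, Kxg1.
Count: 2.

2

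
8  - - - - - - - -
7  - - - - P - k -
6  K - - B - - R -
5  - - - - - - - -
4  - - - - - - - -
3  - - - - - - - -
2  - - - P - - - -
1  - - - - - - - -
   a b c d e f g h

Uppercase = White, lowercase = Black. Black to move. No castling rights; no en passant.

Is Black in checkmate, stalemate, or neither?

neither

Black to move; black king on g7.
In check: yes, from the white rook on g6.
King squares — f6: attacked by Rg6; g6: available; h6: attacked by Rg6; f7: available; h7: available; f8: attacked by Pe7; g8: attacked by Rg6; h8: available.
Legal moves for Black: Kh8, Kh7, Kf7, Kxg6.
Black is in check but has 4 legal moves → neither.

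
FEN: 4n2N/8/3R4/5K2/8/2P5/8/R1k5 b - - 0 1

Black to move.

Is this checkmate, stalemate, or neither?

neither

Black to move; black king on c1.
In check: yes, from the white rook on a1.
Legal moves for Black: Kc2, Kb2.
Black is in check but has 2 legal moves → neither.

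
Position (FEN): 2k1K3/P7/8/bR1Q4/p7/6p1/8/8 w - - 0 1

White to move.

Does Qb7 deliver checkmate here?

yes

After Qb7: black king on c8; in check: yes, from the white queen on b7.
King squares — b7: attacked by Rb5; c7: attacked by Qb7; d7: attacked by Qb7; b8: attacked by Pa7; d8: attacked by Ke8.
Black has no legal moves → checkmate.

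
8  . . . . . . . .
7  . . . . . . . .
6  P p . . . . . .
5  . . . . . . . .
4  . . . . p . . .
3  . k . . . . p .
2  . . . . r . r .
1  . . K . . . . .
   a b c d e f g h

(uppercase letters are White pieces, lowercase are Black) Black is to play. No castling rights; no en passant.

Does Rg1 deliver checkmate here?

After Rg1: white king on c1; in check: yes, from the black rook on g1.
King squares — b1: attacked by Rg1; d1: attacked by Rg1; b2: attacked by Re2; c2: attacked by Re2; d2: attacked by Re2.
White has no legal moves → checkmate.

yes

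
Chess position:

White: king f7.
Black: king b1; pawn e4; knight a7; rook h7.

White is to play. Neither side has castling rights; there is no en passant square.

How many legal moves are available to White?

White to move; king on f7.
In check: yes, from the black rook on h7.
Legal moves: Kg8, Kf8, Ke8, Kg6, Kf6, Ke6.
Count: 6.

6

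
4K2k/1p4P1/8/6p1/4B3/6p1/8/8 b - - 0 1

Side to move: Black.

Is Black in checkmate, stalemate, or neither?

Black to move; black king on h8.
In check: yes, from the white pawn on g7.
Legal moves for Black: Kg8, Kxg7.
Black is in check but has 2 legal moves → neither.

neither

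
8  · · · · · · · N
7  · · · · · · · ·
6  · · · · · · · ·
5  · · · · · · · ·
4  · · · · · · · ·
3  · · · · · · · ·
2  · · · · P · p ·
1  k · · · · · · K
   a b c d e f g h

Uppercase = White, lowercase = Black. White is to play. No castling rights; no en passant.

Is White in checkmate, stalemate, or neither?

neither

White to move; white king on h1.
In check: yes, from the black pawn on g2.
Legal moves for White: Kh2, Kxg2, Kg1.
White is in check but has 3 legal moves → neither.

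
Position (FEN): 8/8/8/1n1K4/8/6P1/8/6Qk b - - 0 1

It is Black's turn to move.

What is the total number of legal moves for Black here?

Black to move; king on h1.
In check: yes, from the white queen on g1.
Legal moves: Kxg1.
Count: 1.

1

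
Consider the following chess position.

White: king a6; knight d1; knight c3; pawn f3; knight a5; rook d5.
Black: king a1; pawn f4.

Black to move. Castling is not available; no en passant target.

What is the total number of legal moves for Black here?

0

Black to move; king on a1.
In check: no.
Legal moves: none.
Count: 0.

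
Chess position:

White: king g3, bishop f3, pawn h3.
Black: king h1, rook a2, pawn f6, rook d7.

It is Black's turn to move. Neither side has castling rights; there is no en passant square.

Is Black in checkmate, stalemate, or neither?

neither

Black to move; black king on h1.
In check: yes, from the white bishop on f3.
Legal moves for Black: Kg1, Rg2+.
Black is in check but has 2 legal moves → neither.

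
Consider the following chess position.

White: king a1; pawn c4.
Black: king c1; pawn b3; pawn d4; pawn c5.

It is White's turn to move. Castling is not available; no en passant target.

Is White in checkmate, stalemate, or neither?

White to move; white king on a1.
In check: no.
King squares — b1: attacked by Kc1; a2: attacked by Pb3; b2: attacked by Kc1.
Legal moves for White: none.
Not in check and no legal moves → stalemate.

stalemate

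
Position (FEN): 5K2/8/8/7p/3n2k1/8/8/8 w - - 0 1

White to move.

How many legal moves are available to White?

White to move; king on f8.
In check: no.
Legal moves: Kg8, Ke8, Kg7, Kf7, Ke7.
Count: 5.

5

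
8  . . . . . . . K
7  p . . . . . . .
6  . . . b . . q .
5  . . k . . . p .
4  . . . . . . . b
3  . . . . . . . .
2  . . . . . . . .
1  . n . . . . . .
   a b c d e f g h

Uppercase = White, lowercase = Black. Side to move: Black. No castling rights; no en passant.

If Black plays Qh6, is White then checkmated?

After Qh6: white king on h8; in check: yes, from the black queen on h6.
White has 1 legal reply: Kg8.
In check but a legal move exists → not checkmate.

no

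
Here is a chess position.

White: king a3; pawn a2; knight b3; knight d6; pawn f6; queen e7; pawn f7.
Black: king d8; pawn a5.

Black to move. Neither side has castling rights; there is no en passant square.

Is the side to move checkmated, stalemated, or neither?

checkmate

Black to move; black king on d8.
In check: yes, from the white queen on e7.
King squares — c7: attacked by Qe7; d7: attacked by Qe7; e7: attacked by Pf6; c8: attacked by Nd6; e8: attacked by Nd6.
Legal moves for Black: none.
In check with no legal moves → checkmate.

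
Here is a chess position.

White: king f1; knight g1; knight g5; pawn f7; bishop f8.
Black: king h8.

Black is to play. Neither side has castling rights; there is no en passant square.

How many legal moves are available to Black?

0

Black to move; king on h8.
In check: no.
Legal moves: none.
Count: 0.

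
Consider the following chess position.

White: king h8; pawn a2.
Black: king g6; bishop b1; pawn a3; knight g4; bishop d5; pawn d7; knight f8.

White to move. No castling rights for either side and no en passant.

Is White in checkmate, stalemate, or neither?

White to move; white king on h8.
In check: no.
King squares — g7: attacked by Kg6; h7: attacked by Kg6; g8: attacked by Bd5.
Legal moves for White: none.
Not in check and no legal moves → stalemate.

stalemate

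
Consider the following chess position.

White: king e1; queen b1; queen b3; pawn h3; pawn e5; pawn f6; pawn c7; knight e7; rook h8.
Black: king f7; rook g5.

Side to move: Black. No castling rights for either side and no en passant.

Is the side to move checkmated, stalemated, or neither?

checkmate

Black to move; black king on f7.
In check: yes, from the white queen on b3.
King squares — e6: attacked by Qb3; f6: attacked by Pe5; g6: attacked by Qb1; e7: attacked by Pf6; g7: attacked by Pf6; e8: attacked by Rh8; f8: attacked by Rh8; g8: attacked by Qb3.
Legal moves for Black: none.
In check with no legal moves → checkmate.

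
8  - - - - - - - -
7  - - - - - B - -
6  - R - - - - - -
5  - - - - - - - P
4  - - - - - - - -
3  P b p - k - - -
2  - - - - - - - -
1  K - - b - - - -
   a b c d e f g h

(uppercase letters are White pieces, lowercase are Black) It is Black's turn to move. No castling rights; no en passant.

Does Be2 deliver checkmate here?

no

After Be2: white king on a1; in check: no.
White is not in check, so this cannot be checkmate.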